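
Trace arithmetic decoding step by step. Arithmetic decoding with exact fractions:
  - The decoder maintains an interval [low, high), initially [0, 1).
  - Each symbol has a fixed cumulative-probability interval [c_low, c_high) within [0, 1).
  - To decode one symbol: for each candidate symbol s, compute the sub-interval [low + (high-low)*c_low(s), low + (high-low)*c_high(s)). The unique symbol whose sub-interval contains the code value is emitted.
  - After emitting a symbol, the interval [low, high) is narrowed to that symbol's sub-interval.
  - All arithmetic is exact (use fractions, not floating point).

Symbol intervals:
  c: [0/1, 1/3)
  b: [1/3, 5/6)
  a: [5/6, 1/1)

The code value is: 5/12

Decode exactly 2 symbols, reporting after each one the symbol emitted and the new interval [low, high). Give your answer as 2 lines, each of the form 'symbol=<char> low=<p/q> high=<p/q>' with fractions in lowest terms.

Answer: symbol=b low=1/3 high=5/6
symbol=c low=1/3 high=1/2

Derivation:
Step 1: interval [0/1, 1/1), width = 1/1 - 0/1 = 1/1
  'c': [0/1 + 1/1*0/1, 0/1 + 1/1*1/3) = [0/1, 1/3)
  'b': [0/1 + 1/1*1/3, 0/1 + 1/1*5/6) = [1/3, 5/6) <- contains code 5/12
  'a': [0/1 + 1/1*5/6, 0/1 + 1/1*1/1) = [5/6, 1/1)
  emit 'b', narrow to [1/3, 5/6)
Step 2: interval [1/3, 5/6), width = 5/6 - 1/3 = 1/2
  'c': [1/3 + 1/2*0/1, 1/3 + 1/2*1/3) = [1/3, 1/2) <- contains code 5/12
  'b': [1/3 + 1/2*1/3, 1/3 + 1/2*5/6) = [1/2, 3/4)
  'a': [1/3 + 1/2*5/6, 1/3 + 1/2*1/1) = [3/4, 5/6)
  emit 'c', narrow to [1/3, 1/2)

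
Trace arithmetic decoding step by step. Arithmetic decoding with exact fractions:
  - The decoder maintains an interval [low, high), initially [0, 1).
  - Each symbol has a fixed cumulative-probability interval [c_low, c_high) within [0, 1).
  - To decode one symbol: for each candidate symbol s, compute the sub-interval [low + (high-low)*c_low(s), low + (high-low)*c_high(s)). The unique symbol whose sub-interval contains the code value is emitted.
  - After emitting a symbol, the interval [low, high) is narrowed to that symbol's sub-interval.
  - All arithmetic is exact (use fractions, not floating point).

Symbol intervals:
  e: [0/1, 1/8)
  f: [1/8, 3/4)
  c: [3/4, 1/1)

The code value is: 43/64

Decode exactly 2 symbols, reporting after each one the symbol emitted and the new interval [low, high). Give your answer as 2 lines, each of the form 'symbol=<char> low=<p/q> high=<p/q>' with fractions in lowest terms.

Answer: symbol=f low=1/8 high=3/4
symbol=c low=19/32 high=3/4

Derivation:
Step 1: interval [0/1, 1/1), width = 1/1 - 0/1 = 1/1
  'e': [0/1 + 1/1*0/1, 0/1 + 1/1*1/8) = [0/1, 1/8)
  'f': [0/1 + 1/1*1/8, 0/1 + 1/1*3/4) = [1/8, 3/4) <- contains code 43/64
  'c': [0/1 + 1/1*3/4, 0/1 + 1/1*1/1) = [3/4, 1/1)
  emit 'f', narrow to [1/8, 3/4)
Step 2: interval [1/8, 3/4), width = 3/4 - 1/8 = 5/8
  'e': [1/8 + 5/8*0/1, 1/8 + 5/8*1/8) = [1/8, 13/64)
  'f': [1/8 + 5/8*1/8, 1/8 + 5/8*3/4) = [13/64, 19/32)
  'c': [1/8 + 5/8*3/4, 1/8 + 5/8*1/1) = [19/32, 3/4) <- contains code 43/64
  emit 'c', narrow to [19/32, 3/4)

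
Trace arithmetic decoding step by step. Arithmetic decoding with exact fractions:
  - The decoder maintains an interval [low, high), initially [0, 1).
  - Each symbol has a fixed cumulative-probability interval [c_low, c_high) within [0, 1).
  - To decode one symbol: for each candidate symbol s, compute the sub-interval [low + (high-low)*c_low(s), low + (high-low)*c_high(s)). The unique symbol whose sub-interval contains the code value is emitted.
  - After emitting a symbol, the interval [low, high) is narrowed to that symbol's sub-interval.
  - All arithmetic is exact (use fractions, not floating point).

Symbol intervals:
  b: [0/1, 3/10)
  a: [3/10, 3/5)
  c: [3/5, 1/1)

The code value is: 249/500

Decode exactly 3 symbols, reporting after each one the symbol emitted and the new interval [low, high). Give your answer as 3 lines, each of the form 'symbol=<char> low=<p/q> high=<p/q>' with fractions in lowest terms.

Answer: symbol=a low=3/10 high=3/5
symbol=c low=12/25 high=3/5
symbol=b low=12/25 high=129/250

Derivation:
Step 1: interval [0/1, 1/1), width = 1/1 - 0/1 = 1/1
  'b': [0/1 + 1/1*0/1, 0/1 + 1/1*3/10) = [0/1, 3/10)
  'a': [0/1 + 1/1*3/10, 0/1 + 1/1*3/5) = [3/10, 3/5) <- contains code 249/500
  'c': [0/1 + 1/1*3/5, 0/1 + 1/1*1/1) = [3/5, 1/1)
  emit 'a', narrow to [3/10, 3/5)
Step 2: interval [3/10, 3/5), width = 3/5 - 3/10 = 3/10
  'b': [3/10 + 3/10*0/1, 3/10 + 3/10*3/10) = [3/10, 39/100)
  'a': [3/10 + 3/10*3/10, 3/10 + 3/10*3/5) = [39/100, 12/25)
  'c': [3/10 + 3/10*3/5, 3/10 + 3/10*1/1) = [12/25, 3/5) <- contains code 249/500
  emit 'c', narrow to [12/25, 3/5)
Step 3: interval [12/25, 3/5), width = 3/5 - 12/25 = 3/25
  'b': [12/25 + 3/25*0/1, 12/25 + 3/25*3/10) = [12/25, 129/250) <- contains code 249/500
  'a': [12/25 + 3/25*3/10, 12/25 + 3/25*3/5) = [129/250, 69/125)
  'c': [12/25 + 3/25*3/5, 12/25 + 3/25*1/1) = [69/125, 3/5)
  emit 'b', narrow to [12/25, 129/250)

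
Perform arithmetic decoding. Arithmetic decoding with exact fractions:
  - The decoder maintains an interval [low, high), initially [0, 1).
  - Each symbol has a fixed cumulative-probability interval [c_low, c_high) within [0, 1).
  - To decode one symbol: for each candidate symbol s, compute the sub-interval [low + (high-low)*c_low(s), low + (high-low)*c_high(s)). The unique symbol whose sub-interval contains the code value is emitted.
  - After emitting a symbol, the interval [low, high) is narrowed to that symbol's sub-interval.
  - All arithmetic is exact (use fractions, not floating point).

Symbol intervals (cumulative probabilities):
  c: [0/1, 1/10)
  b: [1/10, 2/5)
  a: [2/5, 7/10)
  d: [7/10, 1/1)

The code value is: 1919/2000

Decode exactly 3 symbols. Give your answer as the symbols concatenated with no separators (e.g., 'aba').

Answer: dda

Derivation:
Step 1: interval [0/1, 1/1), width = 1/1 - 0/1 = 1/1
  'c': [0/1 + 1/1*0/1, 0/1 + 1/1*1/10) = [0/1, 1/10)
  'b': [0/1 + 1/1*1/10, 0/1 + 1/1*2/5) = [1/10, 2/5)
  'a': [0/1 + 1/1*2/5, 0/1 + 1/1*7/10) = [2/5, 7/10)
  'd': [0/1 + 1/1*7/10, 0/1 + 1/1*1/1) = [7/10, 1/1) <- contains code 1919/2000
  emit 'd', narrow to [7/10, 1/1)
Step 2: interval [7/10, 1/1), width = 1/1 - 7/10 = 3/10
  'c': [7/10 + 3/10*0/1, 7/10 + 3/10*1/10) = [7/10, 73/100)
  'b': [7/10 + 3/10*1/10, 7/10 + 3/10*2/5) = [73/100, 41/50)
  'a': [7/10 + 3/10*2/5, 7/10 + 3/10*7/10) = [41/50, 91/100)
  'd': [7/10 + 3/10*7/10, 7/10 + 3/10*1/1) = [91/100, 1/1) <- contains code 1919/2000
  emit 'd', narrow to [91/100, 1/1)
Step 3: interval [91/100, 1/1), width = 1/1 - 91/100 = 9/100
  'c': [91/100 + 9/100*0/1, 91/100 + 9/100*1/10) = [91/100, 919/1000)
  'b': [91/100 + 9/100*1/10, 91/100 + 9/100*2/5) = [919/1000, 473/500)
  'a': [91/100 + 9/100*2/5, 91/100 + 9/100*7/10) = [473/500, 973/1000) <- contains code 1919/2000
  'd': [91/100 + 9/100*7/10, 91/100 + 9/100*1/1) = [973/1000, 1/1)
  emit 'a', narrow to [473/500, 973/1000)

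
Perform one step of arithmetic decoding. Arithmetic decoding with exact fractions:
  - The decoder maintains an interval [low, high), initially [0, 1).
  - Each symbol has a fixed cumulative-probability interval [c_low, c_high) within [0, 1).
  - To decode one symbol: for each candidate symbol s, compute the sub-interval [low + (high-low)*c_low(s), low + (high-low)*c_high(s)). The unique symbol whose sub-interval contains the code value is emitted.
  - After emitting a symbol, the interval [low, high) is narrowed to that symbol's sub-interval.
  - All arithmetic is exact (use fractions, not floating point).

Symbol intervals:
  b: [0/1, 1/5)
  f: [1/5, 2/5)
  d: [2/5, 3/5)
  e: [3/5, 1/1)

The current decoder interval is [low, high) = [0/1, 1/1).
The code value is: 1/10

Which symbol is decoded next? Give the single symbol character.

Answer: b

Derivation:
Interval width = high − low = 1/1 − 0/1 = 1/1
Scaled code = (code − low) / width = (1/10 − 0/1) / 1/1 = 1/10
  b: [0/1, 1/5) ← scaled code falls here ✓
  f: [1/5, 2/5) 
  d: [2/5, 3/5) 
  e: [3/5, 1/1) 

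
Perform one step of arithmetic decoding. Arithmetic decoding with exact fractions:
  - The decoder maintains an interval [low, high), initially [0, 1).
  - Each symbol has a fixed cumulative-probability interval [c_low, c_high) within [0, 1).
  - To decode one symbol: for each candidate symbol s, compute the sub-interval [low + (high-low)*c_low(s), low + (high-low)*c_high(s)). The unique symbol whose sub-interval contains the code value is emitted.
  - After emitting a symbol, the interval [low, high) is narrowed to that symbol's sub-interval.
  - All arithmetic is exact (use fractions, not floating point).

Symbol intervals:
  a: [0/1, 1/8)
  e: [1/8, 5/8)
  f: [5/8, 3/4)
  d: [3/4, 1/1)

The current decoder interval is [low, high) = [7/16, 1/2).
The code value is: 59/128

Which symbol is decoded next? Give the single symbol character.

Answer: e

Derivation:
Interval width = high − low = 1/2 − 7/16 = 1/16
Scaled code = (code − low) / width = (59/128 − 7/16) / 1/16 = 3/8
  a: [0/1, 1/8) 
  e: [1/8, 5/8) ← scaled code falls here ✓
  f: [5/8, 3/4) 
  d: [3/4, 1/1) 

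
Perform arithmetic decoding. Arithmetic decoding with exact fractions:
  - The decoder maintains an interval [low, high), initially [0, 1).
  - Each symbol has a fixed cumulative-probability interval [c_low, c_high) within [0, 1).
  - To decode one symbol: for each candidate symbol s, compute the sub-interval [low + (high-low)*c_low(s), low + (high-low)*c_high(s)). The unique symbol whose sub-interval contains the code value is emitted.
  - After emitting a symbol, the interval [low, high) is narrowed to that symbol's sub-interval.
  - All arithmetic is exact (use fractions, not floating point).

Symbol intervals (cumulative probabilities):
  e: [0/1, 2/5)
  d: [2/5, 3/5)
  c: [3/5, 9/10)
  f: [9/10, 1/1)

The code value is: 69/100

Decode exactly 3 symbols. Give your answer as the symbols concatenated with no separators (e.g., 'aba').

Step 1: interval [0/1, 1/1), width = 1/1 - 0/1 = 1/1
  'e': [0/1 + 1/1*0/1, 0/1 + 1/1*2/5) = [0/1, 2/5)
  'd': [0/1 + 1/1*2/5, 0/1 + 1/1*3/5) = [2/5, 3/5)
  'c': [0/1 + 1/1*3/5, 0/1 + 1/1*9/10) = [3/5, 9/10) <- contains code 69/100
  'f': [0/1 + 1/1*9/10, 0/1 + 1/1*1/1) = [9/10, 1/1)
  emit 'c', narrow to [3/5, 9/10)
Step 2: interval [3/5, 9/10), width = 9/10 - 3/5 = 3/10
  'e': [3/5 + 3/10*0/1, 3/5 + 3/10*2/5) = [3/5, 18/25) <- contains code 69/100
  'd': [3/5 + 3/10*2/5, 3/5 + 3/10*3/5) = [18/25, 39/50)
  'c': [3/5 + 3/10*3/5, 3/5 + 3/10*9/10) = [39/50, 87/100)
  'f': [3/5 + 3/10*9/10, 3/5 + 3/10*1/1) = [87/100, 9/10)
  emit 'e', narrow to [3/5, 18/25)
Step 3: interval [3/5, 18/25), width = 18/25 - 3/5 = 3/25
  'e': [3/5 + 3/25*0/1, 3/5 + 3/25*2/5) = [3/5, 81/125)
  'd': [3/5 + 3/25*2/5, 3/5 + 3/25*3/5) = [81/125, 84/125)
  'c': [3/5 + 3/25*3/5, 3/5 + 3/25*9/10) = [84/125, 177/250) <- contains code 69/100
  'f': [3/5 + 3/25*9/10, 3/5 + 3/25*1/1) = [177/250, 18/25)
  emit 'c', narrow to [84/125, 177/250)

Answer: cec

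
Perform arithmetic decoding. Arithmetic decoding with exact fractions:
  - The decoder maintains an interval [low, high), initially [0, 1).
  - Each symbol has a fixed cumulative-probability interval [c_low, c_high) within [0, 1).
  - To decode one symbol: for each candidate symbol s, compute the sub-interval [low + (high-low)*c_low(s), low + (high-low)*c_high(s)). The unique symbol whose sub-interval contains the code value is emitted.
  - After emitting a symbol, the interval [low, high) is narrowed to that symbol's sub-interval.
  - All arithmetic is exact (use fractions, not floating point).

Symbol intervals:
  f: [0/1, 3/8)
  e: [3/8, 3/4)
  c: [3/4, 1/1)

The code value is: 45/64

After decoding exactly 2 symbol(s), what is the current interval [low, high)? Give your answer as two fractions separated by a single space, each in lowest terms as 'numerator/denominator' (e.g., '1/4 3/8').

Step 1: interval [0/1, 1/1), width = 1/1 - 0/1 = 1/1
  'f': [0/1 + 1/1*0/1, 0/1 + 1/1*3/8) = [0/1, 3/8)
  'e': [0/1 + 1/1*3/8, 0/1 + 1/1*3/4) = [3/8, 3/4) <- contains code 45/64
  'c': [0/1 + 1/1*3/4, 0/1 + 1/1*1/1) = [3/4, 1/1)
  emit 'e', narrow to [3/8, 3/4)
Step 2: interval [3/8, 3/4), width = 3/4 - 3/8 = 3/8
  'f': [3/8 + 3/8*0/1, 3/8 + 3/8*3/8) = [3/8, 33/64)
  'e': [3/8 + 3/8*3/8, 3/8 + 3/8*3/4) = [33/64, 21/32)
  'c': [3/8 + 3/8*3/4, 3/8 + 3/8*1/1) = [21/32, 3/4) <- contains code 45/64
  emit 'c', narrow to [21/32, 3/4)

Answer: 21/32 3/4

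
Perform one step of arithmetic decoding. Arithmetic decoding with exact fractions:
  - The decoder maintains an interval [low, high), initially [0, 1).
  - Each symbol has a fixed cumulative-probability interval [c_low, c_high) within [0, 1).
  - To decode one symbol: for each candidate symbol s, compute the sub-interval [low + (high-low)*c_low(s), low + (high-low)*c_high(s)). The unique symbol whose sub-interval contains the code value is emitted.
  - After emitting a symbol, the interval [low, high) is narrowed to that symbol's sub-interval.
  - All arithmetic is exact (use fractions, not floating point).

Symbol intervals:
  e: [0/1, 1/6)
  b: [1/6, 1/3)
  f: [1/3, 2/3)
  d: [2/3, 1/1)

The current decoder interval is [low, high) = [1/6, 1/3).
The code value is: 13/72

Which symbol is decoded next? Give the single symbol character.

Interval width = high − low = 1/3 − 1/6 = 1/6
Scaled code = (code − low) / width = (13/72 − 1/6) / 1/6 = 1/12
  e: [0/1, 1/6) ← scaled code falls here ✓
  b: [1/6, 1/3) 
  f: [1/3, 2/3) 
  d: [2/3, 1/1) 

Answer: e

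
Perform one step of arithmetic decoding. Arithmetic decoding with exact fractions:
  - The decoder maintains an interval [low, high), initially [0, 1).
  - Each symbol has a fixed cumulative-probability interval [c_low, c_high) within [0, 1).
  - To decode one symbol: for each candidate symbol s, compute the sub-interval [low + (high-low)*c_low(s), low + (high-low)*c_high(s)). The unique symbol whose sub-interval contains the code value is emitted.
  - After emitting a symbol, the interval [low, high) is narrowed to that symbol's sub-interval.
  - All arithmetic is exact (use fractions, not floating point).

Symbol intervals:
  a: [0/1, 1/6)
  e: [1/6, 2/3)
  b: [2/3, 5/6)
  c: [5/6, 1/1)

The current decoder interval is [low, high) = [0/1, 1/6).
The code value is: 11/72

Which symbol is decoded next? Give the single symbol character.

Interval width = high − low = 1/6 − 0/1 = 1/6
Scaled code = (code − low) / width = (11/72 − 0/1) / 1/6 = 11/12
  a: [0/1, 1/6) 
  e: [1/6, 2/3) 
  b: [2/3, 5/6) 
  c: [5/6, 1/1) ← scaled code falls here ✓

Answer: c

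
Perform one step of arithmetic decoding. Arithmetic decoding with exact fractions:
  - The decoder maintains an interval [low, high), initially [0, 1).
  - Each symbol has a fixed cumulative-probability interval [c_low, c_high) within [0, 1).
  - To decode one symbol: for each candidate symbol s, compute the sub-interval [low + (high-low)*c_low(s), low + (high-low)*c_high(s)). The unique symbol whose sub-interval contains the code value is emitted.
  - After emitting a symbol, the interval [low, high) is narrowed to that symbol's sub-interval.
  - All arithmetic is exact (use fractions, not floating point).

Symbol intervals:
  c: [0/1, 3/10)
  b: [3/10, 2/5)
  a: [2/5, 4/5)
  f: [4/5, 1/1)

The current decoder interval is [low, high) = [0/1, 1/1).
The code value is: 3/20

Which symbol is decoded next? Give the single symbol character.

Answer: c

Derivation:
Interval width = high − low = 1/1 − 0/1 = 1/1
Scaled code = (code − low) / width = (3/20 − 0/1) / 1/1 = 3/20
  c: [0/1, 3/10) ← scaled code falls here ✓
  b: [3/10, 2/5) 
  a: [2/5, 4/5) 
  f: [4/5, 1/1) 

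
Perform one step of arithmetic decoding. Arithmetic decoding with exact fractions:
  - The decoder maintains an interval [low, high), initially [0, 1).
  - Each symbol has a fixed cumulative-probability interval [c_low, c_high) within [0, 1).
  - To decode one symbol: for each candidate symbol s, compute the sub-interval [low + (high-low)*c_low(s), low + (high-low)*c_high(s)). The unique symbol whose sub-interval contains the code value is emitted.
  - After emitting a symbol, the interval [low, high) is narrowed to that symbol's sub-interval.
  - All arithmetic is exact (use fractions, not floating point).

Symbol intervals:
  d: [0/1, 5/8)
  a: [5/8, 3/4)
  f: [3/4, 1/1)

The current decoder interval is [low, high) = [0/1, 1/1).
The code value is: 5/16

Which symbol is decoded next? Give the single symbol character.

Answer: d

Derivation:
Interval width = high − low = 1/1 − 0/1 = 1/1
Scaled code = (code − low) / width = (5/16 − 0/1) / 1/1 = 5/16
  d: [0/1, 5/8) ← scaled code falls here ✓
  a: [5/8, 3/4) 
  f: [3/4, 1/1) 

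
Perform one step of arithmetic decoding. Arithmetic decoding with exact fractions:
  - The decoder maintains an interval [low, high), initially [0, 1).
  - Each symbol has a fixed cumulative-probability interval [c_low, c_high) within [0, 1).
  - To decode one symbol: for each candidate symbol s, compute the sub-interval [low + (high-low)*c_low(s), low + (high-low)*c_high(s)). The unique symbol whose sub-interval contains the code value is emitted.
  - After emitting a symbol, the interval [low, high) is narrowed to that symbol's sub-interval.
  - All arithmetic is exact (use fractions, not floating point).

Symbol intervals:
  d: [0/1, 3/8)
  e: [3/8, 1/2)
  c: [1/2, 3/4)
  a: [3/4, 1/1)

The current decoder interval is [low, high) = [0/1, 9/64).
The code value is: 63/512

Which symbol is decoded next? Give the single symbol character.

Answer: a

Derivation:
Interval width = high − low = 9/64 − 0/1 = 9/64
Scaled code = (code − low) / width = (63/512 − 0/1) / 9/64 = 7/8
  d: [0/1, 3/8) 
  e: [3/8, 1/2) 
  c: [1/2, 3/4) 
  a: [3/4, 1/1) ← scaled code falls here ✓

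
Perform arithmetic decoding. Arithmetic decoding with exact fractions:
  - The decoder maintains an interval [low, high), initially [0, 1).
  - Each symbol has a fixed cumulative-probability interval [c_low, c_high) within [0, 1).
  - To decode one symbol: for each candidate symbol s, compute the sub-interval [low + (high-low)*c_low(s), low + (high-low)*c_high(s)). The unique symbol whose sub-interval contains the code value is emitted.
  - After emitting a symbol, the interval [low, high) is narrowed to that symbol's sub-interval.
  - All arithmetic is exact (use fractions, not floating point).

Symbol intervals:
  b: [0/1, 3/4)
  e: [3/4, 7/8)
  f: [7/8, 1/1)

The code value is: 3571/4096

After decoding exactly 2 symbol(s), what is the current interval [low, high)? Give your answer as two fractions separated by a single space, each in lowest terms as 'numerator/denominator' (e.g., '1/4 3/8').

Answer: 55/64 7/8

Derivation:
Step 1: interval [0/1, 1/1), width = 1/1 - 0/1 = 1/1
  'b': [0/1 + 1/1*0/1, 0/1 + 1/1*3/4) = [0/1, 3/4)
  'e': [0/1 + 1/1*3/4, 0/1 + 1/1*7/8) = [3/4, 7/8) <- contains code 3571/4096
  'f': [0/1 + 1/1*7/8, 0/1 + 1/1*1/1) = [7/8, 1/1)
  emit 'e', narrow to [3/4, 7/8)
Step 2: interval [3/4, 7/8), width = 7/8 - 3/4 = 1/8
  'b': [3/4 + 1/8*0/1, 3/4 + 1/8*3/4) = [3/4, 27/32)
  'e': [3/4 + 1/8*3/4, 3/4 + 1/8*7/8) = [27/32, 55/64)
  'f': [3/4 + 1/8*7/8, 3/4 + 1/8*1/1) = [55/64, 7/8) <- contains code 3571/4096
  emit 'f', narrow to [55/64, 7/8)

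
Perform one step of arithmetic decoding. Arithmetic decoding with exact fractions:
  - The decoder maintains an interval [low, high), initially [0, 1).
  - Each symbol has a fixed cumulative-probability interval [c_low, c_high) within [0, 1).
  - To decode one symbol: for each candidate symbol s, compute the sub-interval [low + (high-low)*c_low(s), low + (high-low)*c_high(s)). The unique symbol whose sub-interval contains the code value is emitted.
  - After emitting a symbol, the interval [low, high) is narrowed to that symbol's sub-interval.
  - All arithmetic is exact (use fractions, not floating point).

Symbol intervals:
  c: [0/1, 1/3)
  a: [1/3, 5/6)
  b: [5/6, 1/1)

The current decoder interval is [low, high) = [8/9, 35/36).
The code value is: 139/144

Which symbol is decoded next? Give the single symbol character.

Answer: b

Derivation:
Interval width = high − low = 35/36 − 8/9 = 1/12
Scaled code = (code − low) / width = (139/144 − 8/9) / 1/12 = 11/12
  c: [0/1, 1/3) 
  a: [1/3, 5/6) 
  b: [5/6, 1/1) ← scaled code falls here ✓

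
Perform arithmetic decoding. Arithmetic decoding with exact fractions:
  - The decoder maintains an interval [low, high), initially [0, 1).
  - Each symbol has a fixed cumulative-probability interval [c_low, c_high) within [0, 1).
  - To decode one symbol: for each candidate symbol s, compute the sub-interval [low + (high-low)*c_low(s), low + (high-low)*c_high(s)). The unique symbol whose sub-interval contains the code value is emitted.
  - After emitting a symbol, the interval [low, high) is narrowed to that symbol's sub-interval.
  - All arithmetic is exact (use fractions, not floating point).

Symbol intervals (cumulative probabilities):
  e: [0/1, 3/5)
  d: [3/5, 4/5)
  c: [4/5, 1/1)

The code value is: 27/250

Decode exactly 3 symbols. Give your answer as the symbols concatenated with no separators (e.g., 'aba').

Step 1: interval [0/1, 1/1), width = 1/1 - 0/1 = 1/1
  'e': [0/1 + 1/1*0/1, 0/1 + 1/1*3/5) = [0/1, 3/5) <- contains code 27/250
  'd': [0/1 + 1/1*3/5, 0/1 + 1/1*4/5) = [3/5, 4/5)
  'c': [0/1 + 1/1*4/5, 0/1 + 1/1*1/1) = [4/5, 1/1)
  emit 'e', narrow to [0/1, 3/5)
Step 2: interval [0/1, 3/5), width = 3/5 - 0/1 = 3/5
  'e': [0/1 + 3/5*0/1, 0/1 + 3/5*3/5) = [0/1, 9/25) <- contains code 27/250
  'd': [0/1 + 3/5*3/5, 0/1 + 3/5*4/5) = [9/25, 12/25)
  'c': [0/1 + 3/5*4/5, 0/1 + 3/5*1/1) = [12/25, 3/5)
  emit 'e', narrow to [0/1, 9/25)
Step 3: interval [0/1, 9/25), width = 9/25 - 0/1 = 9/25
  'e': [0/1 + 9/25*0/1, 0/1 + 9/25*3/5) = [0/1, 27/125) <- contains code 27/250
  'd': [0/1 + 9/25*3/5, 0/1 + 9/25*4/5) = [27/125, 36/125)
  'c': [0/1 + 9/25*4/5, 0/1 + 9/25*1/1) = [36/125, 9/25)
  emit 'e', narrow to [0/1, 27/125)

Answer: eee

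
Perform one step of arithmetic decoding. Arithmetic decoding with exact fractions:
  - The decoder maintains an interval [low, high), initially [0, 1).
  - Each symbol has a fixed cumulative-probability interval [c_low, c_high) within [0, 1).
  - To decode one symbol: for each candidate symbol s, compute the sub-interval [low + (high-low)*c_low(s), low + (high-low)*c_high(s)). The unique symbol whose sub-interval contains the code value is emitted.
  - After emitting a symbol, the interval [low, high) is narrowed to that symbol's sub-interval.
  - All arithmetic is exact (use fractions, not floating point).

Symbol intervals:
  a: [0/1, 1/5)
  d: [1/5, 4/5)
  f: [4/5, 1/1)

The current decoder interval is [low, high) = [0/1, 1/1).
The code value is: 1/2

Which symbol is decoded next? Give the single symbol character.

Answer: d

Derivation:
Interval width = high − low = 1/1 − 0/1 = 1/1
Scaled code = (code − low) / width = (1/2 − 0/1) / 1/1 = 1/2
  a: [0/1, 1/5) 
  d: [1/5, 4/5) ← scaled code falls here ✓
  f: [4/5, 1/1) 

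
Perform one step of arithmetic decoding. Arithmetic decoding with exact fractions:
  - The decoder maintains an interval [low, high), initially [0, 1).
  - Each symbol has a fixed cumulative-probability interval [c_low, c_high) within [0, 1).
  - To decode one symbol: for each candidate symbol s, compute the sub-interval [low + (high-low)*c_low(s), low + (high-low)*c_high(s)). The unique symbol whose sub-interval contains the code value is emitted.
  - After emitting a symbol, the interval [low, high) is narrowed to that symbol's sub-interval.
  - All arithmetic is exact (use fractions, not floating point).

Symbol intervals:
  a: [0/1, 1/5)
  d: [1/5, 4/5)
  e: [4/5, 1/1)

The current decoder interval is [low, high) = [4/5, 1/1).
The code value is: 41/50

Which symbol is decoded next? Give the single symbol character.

Answer: a

Derivation:
Interval width = high − low = 1/1 − 4/5 = 1/5
Scaled code = (code − low) / width = (41/50 − 4/5) / 1/5 = 1/10
  a: [0/1, 1/5) ← scaled code falls here ✓
  d: [1/5, 4/5) 
  e: [4/5, 1/1) 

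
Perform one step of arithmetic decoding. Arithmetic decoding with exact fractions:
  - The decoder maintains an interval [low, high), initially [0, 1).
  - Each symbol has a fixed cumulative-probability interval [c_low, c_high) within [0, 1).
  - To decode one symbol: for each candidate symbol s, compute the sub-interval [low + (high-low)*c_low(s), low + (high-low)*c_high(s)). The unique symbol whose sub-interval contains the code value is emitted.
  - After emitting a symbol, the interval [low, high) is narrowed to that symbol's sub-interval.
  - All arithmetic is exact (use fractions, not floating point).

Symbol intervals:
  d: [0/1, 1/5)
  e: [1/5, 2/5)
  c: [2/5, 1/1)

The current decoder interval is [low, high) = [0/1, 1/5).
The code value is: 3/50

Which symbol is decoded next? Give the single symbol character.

Answer: e

Derivation:
Interval width = high − low = 1/5 − 0/1 = 1/5
Scaled code = (code − low) / width = (3/50 − 0/1) / 1/5 = 3/10
  d: [0/1, 1/5) 
  e: [1/5, 2/5) ← scaled code falls here ✓
  c: [2/5, 1/1) 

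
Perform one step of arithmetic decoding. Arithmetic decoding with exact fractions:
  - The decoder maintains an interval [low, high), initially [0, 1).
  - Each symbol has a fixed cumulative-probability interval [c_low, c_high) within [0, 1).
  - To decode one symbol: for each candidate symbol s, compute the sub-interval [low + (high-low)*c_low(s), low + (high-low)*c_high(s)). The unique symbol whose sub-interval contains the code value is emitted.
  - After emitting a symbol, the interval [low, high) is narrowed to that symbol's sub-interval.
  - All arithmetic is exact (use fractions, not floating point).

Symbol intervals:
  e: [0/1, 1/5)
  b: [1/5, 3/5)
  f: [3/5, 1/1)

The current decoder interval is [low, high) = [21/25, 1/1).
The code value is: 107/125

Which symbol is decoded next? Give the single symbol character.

Interval width = high − low = 1/1 − 21/25 = 4/25
Scaled code = (code − low) / width = (107/125 − 21/25) / 4/25 = 1/10
  e: [0/1, 1/5) ← scaled code falls here ✓
  b: [1/5, 3/5) 
  f: [3/5, 1/1) 

Answer: e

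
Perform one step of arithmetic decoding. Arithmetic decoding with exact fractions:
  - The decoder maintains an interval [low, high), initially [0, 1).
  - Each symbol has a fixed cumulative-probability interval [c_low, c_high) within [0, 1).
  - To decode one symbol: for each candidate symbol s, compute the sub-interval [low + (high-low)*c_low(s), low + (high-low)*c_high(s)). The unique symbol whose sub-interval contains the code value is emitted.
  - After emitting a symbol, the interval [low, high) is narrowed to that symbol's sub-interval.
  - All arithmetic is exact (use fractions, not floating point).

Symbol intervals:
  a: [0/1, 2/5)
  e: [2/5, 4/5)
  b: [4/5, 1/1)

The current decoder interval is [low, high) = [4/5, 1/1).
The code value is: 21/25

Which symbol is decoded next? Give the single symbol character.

Interval width = high − low = 1/1 − 4/5 = 1/5
Scaled code = (code − low) / width = (21/25 − 4/5) / 1/5 = 1/5
  a: [0/1, 2/5) ← scaled code falls here ✓
  e: [2/5, 4/5) 
  b: [4/5, 1/1) 

Answer: a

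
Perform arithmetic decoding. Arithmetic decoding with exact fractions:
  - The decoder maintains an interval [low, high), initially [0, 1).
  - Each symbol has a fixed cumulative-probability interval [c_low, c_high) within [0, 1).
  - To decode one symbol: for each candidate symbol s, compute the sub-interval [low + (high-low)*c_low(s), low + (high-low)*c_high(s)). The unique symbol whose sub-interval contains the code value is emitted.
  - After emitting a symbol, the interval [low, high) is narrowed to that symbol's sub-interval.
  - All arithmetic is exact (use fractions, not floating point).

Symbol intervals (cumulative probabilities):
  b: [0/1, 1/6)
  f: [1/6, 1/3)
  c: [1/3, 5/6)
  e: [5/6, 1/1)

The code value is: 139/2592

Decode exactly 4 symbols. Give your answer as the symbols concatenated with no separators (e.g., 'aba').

Step 1: interval [0/1, 1/1), width = 1/1 - 0/1 = 1/1
  'b': [0/1 + 1/1*0/1, 0/1 + 1/1*1/6) = [0/1, 1/6) <- contains code 139/2592
  'f': [0/1 + 1/1*1/6, 0/1 + 1/1*1/3) = [1/6, 1/3)
  'c': [0/1 + 1/1*1/3, 0/1 + 1/1*5/6) = [1/3, 5/6)
  'e': [0/1 + 1/1*5/6, 0/1 + 1/1*1/1) = [5/6, 1/1)
  emit 'b', narrow to [0/1, 1/6)
Step 2: interval [0/1, 1/6), width = 1/6 - 0/1 = 1/6
  'b': [0/1 + 1/6*0/1, 0/1 + 1/6*1/6) = [0/1, 1/36)
  'f': [0/1 + 1/6*1/6, 0/1 + 1/6*1/3) = [1/36, 1/18) <- contains code 139/2592
  'c': [0/1 + 1/6*1/3, 0/1 + 1/6*5/6) = [1/18, 5/36)
  'e': [0/1 + 1/6*5/6, 0/1 + 1/6*1/1) = [5/36, 1/6)
  emit 'f', narrow to [1/36, 1/18)
Step 3: interval [1/36, 1/18), width = 1/18 - 1/36 = 1/36
  'b': [1/36 + 1/36*0/1, 1/36 + 1/36*1/6) = [1/36, 7/216)
  'f': [1/36 + 1/36*1/6, 1/36 + 1/36*1/3) = [7/216, 1/27)
  'c': [1/36 + 1/36*1/3, 1/36 + 1/36*5/6) = [1/27, 11/216)
  'e': [1/36 + 1/36*5/6, 1/36 + 1/36*1/1) = [11/216, 1/18) <- contains code 139/2592
  emit 'e', narrow to [11/216, 1/18)
Step 4: interval [11/216, 1/18), width = 1/18 - 11/216 = 1/216
  'b': [11/216 + 1/216*0/1, 11/216 + 1/216*1/6) = [11/216, 67/1296)
  'f': [11/216 + 1/216*1/6, 11/216 + 1/216*1/3) = [67/1296, 17/324)
  'c': [11/216 + 1/216*1/3, 11/216 + 1/216*5/6) = [17/324, 71/1296) <- contains code 139/2592
  'e': [11/216 + 1/216*5/6, 11/216 + 1/216*1/1) = [71/1296, 1/18)
  emit 'c', narrow to [17/324, 71/1296)

Answer: bfec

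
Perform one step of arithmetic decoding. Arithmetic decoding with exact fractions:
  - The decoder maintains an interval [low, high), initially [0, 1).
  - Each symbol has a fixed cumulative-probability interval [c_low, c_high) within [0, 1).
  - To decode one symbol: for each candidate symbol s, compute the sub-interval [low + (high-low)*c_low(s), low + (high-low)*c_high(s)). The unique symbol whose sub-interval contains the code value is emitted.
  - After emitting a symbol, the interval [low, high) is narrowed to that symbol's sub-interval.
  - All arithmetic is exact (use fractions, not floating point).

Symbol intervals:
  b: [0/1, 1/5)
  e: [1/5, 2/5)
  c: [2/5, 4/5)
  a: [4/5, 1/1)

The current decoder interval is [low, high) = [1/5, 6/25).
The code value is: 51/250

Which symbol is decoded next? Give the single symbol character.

Interval width = high − low = 6/25 − 1/5 = 1/25
Scaled code = (code − low) / width = (51/250 − 1/5) / 1/25 = 1/10
  b: [0/1, 1/5) ← scaled code falls here ✓
  e: [1/5, 2/5) 
  c: [2/5, 4/5) 
  a: [4/5, 1/1) 

Answer: b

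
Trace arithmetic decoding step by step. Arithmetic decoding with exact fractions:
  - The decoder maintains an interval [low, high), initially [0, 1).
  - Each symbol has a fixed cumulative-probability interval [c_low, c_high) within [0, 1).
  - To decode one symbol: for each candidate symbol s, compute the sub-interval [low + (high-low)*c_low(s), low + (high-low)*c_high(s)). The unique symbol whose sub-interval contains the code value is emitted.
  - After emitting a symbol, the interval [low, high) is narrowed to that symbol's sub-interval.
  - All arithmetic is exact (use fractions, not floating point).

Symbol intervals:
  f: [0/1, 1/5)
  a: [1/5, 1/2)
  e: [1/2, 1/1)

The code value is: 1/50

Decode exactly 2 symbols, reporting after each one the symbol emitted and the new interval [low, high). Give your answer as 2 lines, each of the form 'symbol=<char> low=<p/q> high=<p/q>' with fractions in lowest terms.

Step 1: interval [0/1, 1/1), width = 1/1 - 0/1 = 1/1
  'f': [0/1 + 1/1*0/1, 0/1 + 1/1*1/5) = [0/1, 1/5) <- contains code 1/50
  'a': [0/1 + 1/1*1/5, 0/1 + 1/1*1/2) = [1/5, 1/2)
  'e': [0/1 + 1/1*1/2, 0/1 + 1/1*1/1) = [1/2, 1/1)
  emit 'f', narrow to [0/1, 1/5)
Step 2: interval [0/1, 1/5), width = 1/5 - 0/1 = 1/5
  'f': [0/1 + 1/5*0/1, 0/1 + 1/5*1/5) = [0/1, 1/25) <- contains code 1/50
  'a': [0/1 + 1/5*1/5, 0/1 + 1/5*1/2) = [1/25, 1/10)
  'e': [0/1 + 1/5*1/2, 0/1 + 1/5*1/1) = [1/10, 1/5)
  emit 'f', narrow to [0/1, 1/25)

Answer: symbol=f low=0/1 high=1/5
symbol=f low=0/1 high=1/25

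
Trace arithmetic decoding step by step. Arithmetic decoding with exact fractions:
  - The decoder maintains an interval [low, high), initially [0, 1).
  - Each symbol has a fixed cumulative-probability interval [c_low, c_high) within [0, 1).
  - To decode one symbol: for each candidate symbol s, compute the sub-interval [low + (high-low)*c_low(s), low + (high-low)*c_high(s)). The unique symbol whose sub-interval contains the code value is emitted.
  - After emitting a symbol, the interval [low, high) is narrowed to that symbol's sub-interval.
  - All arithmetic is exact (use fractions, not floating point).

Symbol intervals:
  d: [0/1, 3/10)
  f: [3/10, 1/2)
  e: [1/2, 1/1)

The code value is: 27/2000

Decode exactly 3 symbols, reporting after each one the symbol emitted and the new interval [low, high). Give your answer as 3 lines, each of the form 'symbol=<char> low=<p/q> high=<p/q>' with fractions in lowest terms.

Answer: symbol=d low=0/1 high=3/10
symbol=d low=0/1 high=9/100
symbol=d low=0/1 high=27/1000

Derivation:
Step 1: interval [0/1, 1/1), width = 1/1 - 0/1 = 1/1
  'd': [0/1 + 1/1*0/1, 0/1 + 1/1*3/10) = [0/1, 3/10) <- contains code 27/2000
  'f': [0/1 + 1/1*3/10, 0/1 + 1/1*1/2) = [3/10, 1/2)
  'e': [0/1 + 1/1*1/2, 0/1 + 1/1*1/1) = [1/2, 1/1)
  emit 'd', narrow to [0/1, 3/10)
Step 2: interval [0/1, 3/10), width = 3/10 - 0/1 = 3/10
  'd': [0/1 + 3/10*0/1, 0/1 + 3/10*3/10) = [0/1, 9/100) <- contains code 27/2000
  'f': [0/1 + 3/10*3/10, 0/1 + 3/10*1/2) = [9/100, 3/20)
  'e': [0/1 + 3/10*1/2, 0/1 + 3/10*1/1) = [3/20, 3/10)
  emit 'd', narrow to [0/1, 9/100)
Step 3: interval [0/1, 9/100), width = 9/100 - 0/1 = 9/100
  'd': [0/1 + 9/100*0/1, 0/1 + 9/100*3/10) = [0/1, 27/1000) <- contains code 27/2000
  'f': [0/1 + 9/100*3/10, 0/1 + 9/100*1/2) = [27/1000, 9/200)
  'e': [0/1 + 9/100*1/2, 0/1 + 9/100*1/1) = [9/200, 9/100)
  emit 'd', narrow to [0/1, 27/1000)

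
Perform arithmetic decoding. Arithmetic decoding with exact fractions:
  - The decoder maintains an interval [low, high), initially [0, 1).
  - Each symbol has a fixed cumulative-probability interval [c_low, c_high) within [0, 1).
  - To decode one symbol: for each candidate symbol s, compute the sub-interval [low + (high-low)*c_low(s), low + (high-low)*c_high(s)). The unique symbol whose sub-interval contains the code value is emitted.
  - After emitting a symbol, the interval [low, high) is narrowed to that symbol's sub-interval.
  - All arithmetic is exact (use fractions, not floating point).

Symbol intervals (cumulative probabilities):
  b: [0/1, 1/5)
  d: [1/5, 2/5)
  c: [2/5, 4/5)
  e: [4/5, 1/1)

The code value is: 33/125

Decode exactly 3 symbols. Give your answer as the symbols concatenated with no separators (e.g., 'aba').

Answer: ddc

Derivation:
Step 1: interval [0/1, 1/1), width = 1/1 - 0/1 = 1/1
  'b': [0/1 + 1/1*0/1, 0/1 + 1/1*1/5) = [0/1, 1/5)
  'd': [0/1 + 1/1*1/5, 0/1 + 1/1*2/5) = [1/5, 2/5) <- contains code 33/125
  'c': [0/1 + 1/1*2/5, 0/1 + 1/1*4/5) = [2/5, 4/5)
  'e': [0/1 + 1/1*4/5, 0/1 + 1/1*1/1) = [4/5, 1/1)
  emit 'd', narrow to [1/5, 2/5)
Step 2: interval [1/5, 2/5), width = 2/5 - 1/5 = 1/5
  'b': [1/5 + 1/5*0/1, 1/5 + 1/5*1/5) = [1/5, 6/25)
  'd': [1/5 + 1/5*1/5, 1/5 + 1/5*2/5) = [6/25, 7/25) <- contains code 33/125
  'c': [1/5 + 1/5*2/5, 1/5 + 1/5*4/5) = [7/25, 9/25)
  'e': [1/5 + 1/5*4/5, 1/5 + 1/5*1/1) = [9/25, 2/5)
  emit 'd', narrow to [6/25, 7/25)
Step 3: interval [6/25, 7/25), width = 7/25 - 6/25 = 1/25
  'b': [6/25 + 1/25*0/1, 6/25 + 1/25*1/5) = [6/25, 31/125)
  'd': [6/25 + 1/25*1/5, 6/25 + 1/25*2/5) = [31/125, 32/125)
  'c': [6/25 + 1/25*2/5, 6/25 + 1/25*4/5) = [32/125, 34/125) <- contains code 33/125
  'e': [6/25 + 1/25*4/5, 6/25 + 1/25*1/1) = [34/125, 7/25)
  emit 'c', narrow to [32/125, 34/125)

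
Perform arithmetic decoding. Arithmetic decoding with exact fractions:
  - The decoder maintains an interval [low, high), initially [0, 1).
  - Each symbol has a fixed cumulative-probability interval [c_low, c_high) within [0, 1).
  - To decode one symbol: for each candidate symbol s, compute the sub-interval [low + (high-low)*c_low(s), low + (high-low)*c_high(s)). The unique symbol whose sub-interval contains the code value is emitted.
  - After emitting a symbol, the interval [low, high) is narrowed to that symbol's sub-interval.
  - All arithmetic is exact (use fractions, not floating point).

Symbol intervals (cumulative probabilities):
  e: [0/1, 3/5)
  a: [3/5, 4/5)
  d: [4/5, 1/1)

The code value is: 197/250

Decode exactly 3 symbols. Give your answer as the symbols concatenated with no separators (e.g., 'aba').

Answer: ada

Derivation:
Step 1: interval [0/1, 1/1), width = 1/1 - 0/1 = 1/1
  'e': [0/1 + 1/1*0/1, 0/1 + 1/1*3/5) = [0/1, 3/5)
  'a': [0/1 + 1/1*3/5, 0/1 + 1/1*4/5) = [3/5, 4/5) <- contains code 197/250
  'd': [0/1 + 1/1*4/5, 0/1 + 1/1*1/1) = [4/5, 1/1)
  emit 'a', narrow to [3/5, 4/5)
Step 2: interval [3/5, 4/5), width = 4/5 - 3/5 = 1/5
  'e': [3/5 + 1/5*0/1, 3/5 + 1/5*3/5) = [3/5, 18/25)
  'a': [3/5 + 1/5*3/5, 3/5 + 1/5*4/5) = [18/25, 19/25)
  'd': [3/5 + 1/5*4/5, 3/5 + 1/5*1/1) = [19/25, 4/5) <- contains code 197/250
  emit 'd', narrow to [19/25, 4/5)
Step 3: interval [19/25, 4/5), width = 4/5 - 19/25 = 1/25
  'e': [19/25 + 1/25*0/1, 19/25 + 1/25*3/5) = [19/25, 98/125)
  'a': [19/25 + 1/25*3/5, 19/25 + 1/25*4/5) = [98/125, 99/125) <- contains code 197/250
  'd': [19/25 + 1/25*4/5, 19/25 + 1/25*1/1) = [99/125, 4/5)
  emit 'a', narrow to [98/125, 99/125)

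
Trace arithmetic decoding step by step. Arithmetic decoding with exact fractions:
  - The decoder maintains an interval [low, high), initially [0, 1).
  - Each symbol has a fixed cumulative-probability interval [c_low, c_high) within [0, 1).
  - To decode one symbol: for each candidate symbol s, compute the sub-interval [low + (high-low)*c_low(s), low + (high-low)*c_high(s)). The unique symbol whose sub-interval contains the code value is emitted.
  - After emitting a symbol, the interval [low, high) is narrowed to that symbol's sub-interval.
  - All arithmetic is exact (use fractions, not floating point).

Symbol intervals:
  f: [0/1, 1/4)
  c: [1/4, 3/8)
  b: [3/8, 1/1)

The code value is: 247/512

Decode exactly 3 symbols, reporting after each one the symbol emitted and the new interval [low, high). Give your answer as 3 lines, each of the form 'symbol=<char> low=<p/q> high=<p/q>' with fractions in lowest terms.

Answer: symbol=b low=3/8 high=1/1
symbol=f low=3/8 high=17/32
symbol=b low=111/256 high=17/32

Derivation:
Step 1: interval [0/1, 1/1), width = 1/1 - 0/1 = 1/1
  'f': [0/1 + 1/1*0/1, 0/1 + 1/1*1/4) = [0/1, 1/4)
  'c': [0/1 + 1/1*1/4, 0/1 + 1/1*3/8) = [1/4, 3/8)
  'b': [0/1 + 1/1*3/8, 0/1 + 1/1*1/1) = [3/8, 1/1) <- contains code 247/512
  emit 'b', narrow to [3/8, 1/1)
Step 2: interval [3/8, 1/1), width = 1/1 - 3/8 = 5/8
  'f': [3/8 + 5/8*0/1, 3/8 + 5/8*1/4) = [3/8, 17/32) <- contains code 247/512
  'c': [3/8 + 5/8*1/4, 3/8 + 5/8*3/8) = [17/32, 39/64)
  'b': [3/8 + 5/8*3/8, 3/8 + 5/8*1/1) = [39/64, 1/1)
  emit 'f', narrow to [3/8, 17/32)
Step 3: interval [3/8, 17/32), width = 17/32 - 3/8 = 5/32
  'f': [3/8 + 5/32*0/1, 3/8 + 5/32*1/4) = [3/8, 53/128)
  'c': [3/8 + 5/32*1/4, 3/8 + 5/32*3/8) = [53/128, 111/256)
  'b': [3/8 + 5/32*3/8, 3/8 + 5/32*1/1) = [111/256, 17/32) <- contains code 247/512
  emit 'b', narrow to [111/256, 17/32)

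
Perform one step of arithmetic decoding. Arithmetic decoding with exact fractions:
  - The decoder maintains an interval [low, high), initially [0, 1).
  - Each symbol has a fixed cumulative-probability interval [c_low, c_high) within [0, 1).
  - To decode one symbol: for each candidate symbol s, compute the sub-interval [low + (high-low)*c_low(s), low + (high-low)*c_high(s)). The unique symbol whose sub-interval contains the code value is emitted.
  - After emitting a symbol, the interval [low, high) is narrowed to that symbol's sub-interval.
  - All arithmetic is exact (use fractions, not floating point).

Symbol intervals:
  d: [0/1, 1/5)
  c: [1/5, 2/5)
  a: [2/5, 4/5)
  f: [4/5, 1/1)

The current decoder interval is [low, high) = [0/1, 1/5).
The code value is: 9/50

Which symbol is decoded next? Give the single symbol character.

Answer: f

Derivation:
Interval width = high − low = 1/5 − 0/1 = 1/5
Scaled code = (code − low) / width = (9/50 − 0/1) / 1/5 = 9/10
  d: [0/1, 1/5) 
  c: [1/5, 2/5) 
  a: [2/5, 4/5) 
  f: [4/5, 1/1) ← scaled code falls here ✓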